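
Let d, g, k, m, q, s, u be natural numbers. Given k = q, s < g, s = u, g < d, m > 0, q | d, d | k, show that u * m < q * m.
Since k = q and d | k, d | q. Since q | d, d = q. s = u and s < g, hence u < g. Since g < d, u < d. d = q, so u < q. Since m > 0, u * m < q * m.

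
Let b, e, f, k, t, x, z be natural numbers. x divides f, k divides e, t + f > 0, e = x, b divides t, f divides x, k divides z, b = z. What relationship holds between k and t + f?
k ≤ t + f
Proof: b = z and b divides t, therefore z divides t. From k divides z, k divides t. From x divides f and f divides x, x = f. Since e = x, e = f. k divides e, so k divides f. k divides t, so k divides t + f. t + f > 0, so k ≤ t + f.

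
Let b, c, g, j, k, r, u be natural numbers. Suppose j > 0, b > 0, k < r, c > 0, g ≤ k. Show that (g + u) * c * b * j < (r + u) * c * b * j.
g ≤ k and k < r, therefore g < r. Then g + u < r + u. c > 0, so (g + u) * c < (r + u) * c. Because b > 0, (g + u) * c * b < (r + u) * c * b. j > 0, so (g + u) * c * b * j < (r + u) * c * b * j.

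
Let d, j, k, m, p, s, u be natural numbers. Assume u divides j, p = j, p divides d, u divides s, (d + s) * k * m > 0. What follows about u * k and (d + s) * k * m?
u * k ≤ (d + s) * k * m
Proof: p = j and p divides d, thus j divides d. u divides j, so u divides d. u divides s, so u divides d + s. Then u * k divides (d + s) * k. Then u * k divides (d + s) * k * m. (d + s) * k * m > 0, so u * k ≤ (d + s) * k * m.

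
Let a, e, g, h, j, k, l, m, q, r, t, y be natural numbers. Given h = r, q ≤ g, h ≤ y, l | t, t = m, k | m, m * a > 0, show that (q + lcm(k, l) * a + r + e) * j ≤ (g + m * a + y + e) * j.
t = m and l | t, hence l | m. Since k | m, lcm(k, l) | m. Then lcm(k, l) * a | m * a. Since m * a > 0, lcm(k, l) * a ≤ m * a. Since h = r and h ≤ y, r ≤ y. Then r + e ≤ y + e. lcm(k, l) * a ≤ m * a, so lcm(k, l) * a + r + e ≤ m * a + y + e. q ≤ g, so q + lcm(k, l) * a + r + e ≤ g + m * a + y + e. Then (q + lcm(k, l) * a + r + e) * j ≤ (g + m * a + y + e) * j.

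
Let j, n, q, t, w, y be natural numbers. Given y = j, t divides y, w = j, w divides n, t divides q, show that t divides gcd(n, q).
From y = j and t divides y, t divides j. Because w = j and w divides n, j divides n. t divides j, so t divides n. t divides q, so t divides gcd(n, q).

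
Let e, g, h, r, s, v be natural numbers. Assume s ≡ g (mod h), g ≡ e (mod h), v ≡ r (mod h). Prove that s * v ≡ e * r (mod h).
Since s ≡ g (mod h) and g ≡ e (mod h), s ≡ e (mod h). Combined with v ≡ r (mod h), by multiplying congruences, s * v ≡ e * r (mod h).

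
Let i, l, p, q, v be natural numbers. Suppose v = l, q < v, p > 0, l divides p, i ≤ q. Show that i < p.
From i ≤ q and q < v, i < v. v = l, so i < l. l divides p and p > 0, so l ≤ p. Since i < l, i < p.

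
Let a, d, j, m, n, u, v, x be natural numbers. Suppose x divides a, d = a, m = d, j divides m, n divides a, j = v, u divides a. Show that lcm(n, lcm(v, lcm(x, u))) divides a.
m = d and d = a, therefore m = a. j = v and j divides m, thus v divides m. m = a, so v divides a. x divides a and u divides a, therefore lcm(x, u) divides a. v divides a, so lcm(v, lcm(x, u)) divides a. Since n divides a, lcm(n, lcm(v, lcm(x, u))) divides a.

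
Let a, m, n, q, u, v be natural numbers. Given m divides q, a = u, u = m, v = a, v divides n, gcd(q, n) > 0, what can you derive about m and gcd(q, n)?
m ≤ gcd(q, n)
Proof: Because a = u and u = m, a = m. v = a and v divides n, so a divides n. Since a = m, m divides n. m divides q, so m divides gcd(q, n). Since gcd(q, n) > 0, m ≤ gcd(q, n).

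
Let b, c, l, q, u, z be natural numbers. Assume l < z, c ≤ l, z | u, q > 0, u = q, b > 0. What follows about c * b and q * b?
c * b < q * b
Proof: c ≤ l and l < z, so c < z. Because u = q and z | u, z | q. q > 0, so z ≤ q. Since c < z, c < q. Since b > 0, c * b < q * b.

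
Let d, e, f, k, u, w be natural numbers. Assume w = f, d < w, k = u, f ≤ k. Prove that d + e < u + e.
From w = f and d < w, d < f. Since k = u and f ≤ k, f ≤ u. Since d < f, d < u. Then d + e < u + e.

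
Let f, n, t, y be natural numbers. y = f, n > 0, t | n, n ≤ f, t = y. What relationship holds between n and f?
n = f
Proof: From t = y and y = f, t = f. t | n and n > 0, hence t ≤ n. t = f, so f ≤ n. Since n ≤ f, n = f.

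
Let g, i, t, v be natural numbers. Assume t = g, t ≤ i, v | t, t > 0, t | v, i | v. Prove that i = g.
v | t and t | v, so v = t. i | v, so i | t. Since t > 0, i ≤ t. t ≤ i, so i = t. Since t = g, i = g.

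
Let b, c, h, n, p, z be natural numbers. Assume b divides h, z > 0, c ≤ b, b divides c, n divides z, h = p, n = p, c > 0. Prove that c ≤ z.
Since b divides c and c > 0, b ≤ c. c ≤ b, so b = c. h = p and b divides h, thus b divides p. From n = p and n divides z, p divides z. b divides p, so b divides z. Since b = c, c divides z. z > 0, so c ≤ z.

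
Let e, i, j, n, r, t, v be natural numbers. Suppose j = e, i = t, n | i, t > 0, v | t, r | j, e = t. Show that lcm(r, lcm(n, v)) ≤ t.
j = e and e = t, so j = t. Since r | j, r | t. i = t and n | i, therefore n | t. Since v | t, lcm(n, v) | t. r | t, so lcm(r, lcm(n, v)) | t. Since t > 0, lcm(r, lcm(n, v)) ≤ t.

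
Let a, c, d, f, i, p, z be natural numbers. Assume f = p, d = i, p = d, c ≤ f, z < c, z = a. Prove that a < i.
p = d and d = i, so p = i. f = p and c ≤ f, so c ≤ p. Since z < c, z < p. z = a, so a < p. p = i, so a < i.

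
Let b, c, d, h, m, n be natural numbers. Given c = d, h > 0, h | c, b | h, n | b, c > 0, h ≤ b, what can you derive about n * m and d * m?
n * m ≤ d * m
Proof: b | h and h > 0, therefore b ≤ h. h ≤ b, so b = h. Since n | b, n | h. h | c, so n | c. c > 0, so n ≤ c. From c = d, n ≤ d. Then n * m ≤ d * m.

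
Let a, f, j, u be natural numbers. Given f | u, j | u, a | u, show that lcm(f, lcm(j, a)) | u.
j | u and a | u, thus lcm(j, a) | u. f | u, so lcm(f, lcm(j, a)) | u.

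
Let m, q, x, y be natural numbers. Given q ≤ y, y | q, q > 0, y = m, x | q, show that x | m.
y | q and q > 0, so y ≤ q. Since q ≤ y, q = y. y = m, so q = m. Since x | q, x | m.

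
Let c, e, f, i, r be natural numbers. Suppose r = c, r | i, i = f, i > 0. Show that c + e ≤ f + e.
Since r | i and i > 0, r ≤ i. r = c, so c ≤ i. i = f, so c ≤ f. Then c + e ≤ f + e.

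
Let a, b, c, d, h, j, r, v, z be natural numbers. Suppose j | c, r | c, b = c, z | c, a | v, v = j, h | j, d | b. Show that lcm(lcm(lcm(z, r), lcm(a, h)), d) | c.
Since z | c and r | c, lcm(z, r) | c. From v = j and a | v, a | j. h | j, so lcm(a, h) | j. j | c, so lcm(a, h) | c. lcm(z, r) | c, so lcm(lcm(z, r), lcm(a, h)) | c. b = c and d | b, thus d | c. Since lcm(lcm(z, r), lcm(a, h)) | c, lcm(lcm(lcm(z, r), lcm(a, h)), d) | c.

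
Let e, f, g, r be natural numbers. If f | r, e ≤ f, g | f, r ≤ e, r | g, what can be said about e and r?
e = r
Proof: r | g and g | f, so r | f. f | r, so f = r. Since e ≤ f, e ≤ r. Since r ≤ e, e = r.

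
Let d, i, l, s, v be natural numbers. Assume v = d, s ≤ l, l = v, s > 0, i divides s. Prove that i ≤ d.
Because l = v and v = d, l = d. i divides s and s > 0, therefore i ≤ s. s ≤ l, so i ≤ l. Because l = d, i ≤ d.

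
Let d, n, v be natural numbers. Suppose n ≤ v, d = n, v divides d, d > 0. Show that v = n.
v divides d and d > 0, thus v ≤ d. Because d = n, v ≤ n. Since n ≤ v, n = v. Then v = n.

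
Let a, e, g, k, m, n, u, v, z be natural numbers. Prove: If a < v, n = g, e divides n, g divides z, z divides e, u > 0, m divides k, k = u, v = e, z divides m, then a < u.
v = e and a < v, hence a < e. Since n = g and e divides n, e divides g. Since g divides z, e divides z. z divides e, so z = e. z divides m and m divides k, hence z divides k. Since k = u, z divides u. z = e, so e divides u. Since u > 0, e ≤ u. a < e, so a < u.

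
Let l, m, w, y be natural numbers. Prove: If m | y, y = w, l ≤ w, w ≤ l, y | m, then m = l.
m | y and y | m, thus m = y. From y = w, m = w. w ≤ l and l ≤ w, thus w = l. m = w, so m = l.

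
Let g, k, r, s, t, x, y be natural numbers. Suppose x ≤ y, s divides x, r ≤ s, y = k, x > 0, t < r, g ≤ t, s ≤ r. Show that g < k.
r ≤ s and s ≤ r, hence r = s. g ≤ t and t < r, so g < r. From r = s, g < s. Because s divides x and x > 0, s ≤ x. x ≤ y, so s ≤ y. Since g < s, g < y. Since y = k, g < k.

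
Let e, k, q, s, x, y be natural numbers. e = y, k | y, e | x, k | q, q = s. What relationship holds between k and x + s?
k | x + s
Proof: From e = y and e | x, y | x. Since k | y, k | x. q = s and k | q, thus k | s. Since k | x, k | x + s.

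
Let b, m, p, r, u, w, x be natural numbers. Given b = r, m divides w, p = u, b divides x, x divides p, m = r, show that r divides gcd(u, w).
p = u and x divides p, therefore x divides u. b divides x, so b divides u. Since b = r, r divides u. m = r and m divides w, so r divides w. Since r divides u, r divides gcd(u, w).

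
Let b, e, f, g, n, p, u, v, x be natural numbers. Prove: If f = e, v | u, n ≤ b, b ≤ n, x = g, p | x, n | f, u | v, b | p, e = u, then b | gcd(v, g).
From n ≤ b and b ≤ n, n = b. u | v and v | u, so u = v. Because f = e and e = u, f = u. n | f, so n | u. Since u = v, n | v. Since n = b, b | v. b | p and p | x, thus b | x. Since x = g, b | g. From b | v, b | gcd(v, g).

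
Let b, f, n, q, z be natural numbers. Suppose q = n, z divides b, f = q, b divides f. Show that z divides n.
f = q and b divides f, hence b divides q. z divides b, so z divides q. Since q = n, z divides n.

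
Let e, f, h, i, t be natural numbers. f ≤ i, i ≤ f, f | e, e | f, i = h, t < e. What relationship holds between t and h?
t < h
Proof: e | f and f | e, hence e = f. Because f ≤ i and i ≤ f, f = i. e = f, so e = i. i = h, so e = h. t < e, so t < h.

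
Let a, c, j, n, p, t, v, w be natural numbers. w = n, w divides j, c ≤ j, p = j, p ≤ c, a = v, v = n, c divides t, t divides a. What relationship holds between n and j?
n = j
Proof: Because w = n and w divides j, n divides j. p = j and p ≤ c, therefore j ≤ c. Since c ≤ j, c = j. a = v and v = n, thus a = n. From c divides t and t divides a, c divides a. Since a = n, c divides n. Since c = j, j divides n. Since n divides j, n = j.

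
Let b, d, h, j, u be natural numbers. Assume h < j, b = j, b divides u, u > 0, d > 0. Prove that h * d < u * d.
b = j and b divides u, hence j divides u. Since u > 0, j ≤ u. Since h < j, h < u. Since d > 0, by multiplying by a positive, h * d < u * d.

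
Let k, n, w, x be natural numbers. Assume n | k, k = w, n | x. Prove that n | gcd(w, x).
k = w and n | k, hence n | w. Because n | x, n | gcd(w, x).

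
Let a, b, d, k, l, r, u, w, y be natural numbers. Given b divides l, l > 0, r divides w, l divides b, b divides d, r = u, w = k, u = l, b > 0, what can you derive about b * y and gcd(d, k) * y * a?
b * y divides gcd(d, k) * y * a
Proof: Since l divides b and b > 0, l ≤ b. b divides l and l > 0, thus b ≤ l. l ≤ b, so l = b. r = u and u = l, thus r = l. r divides w, so l divides w. l = b, so b divides w. Because w = k, b divides k. Since b divides d, b divides gcd(d, k). Then b * y divides gcd(d, k) * y. Then b * y divides gcd(d, k) * y * a.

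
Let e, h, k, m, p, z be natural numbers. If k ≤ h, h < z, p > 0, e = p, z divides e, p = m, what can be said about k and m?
k < m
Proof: k ≤ h and h < z, so k < z. From e = p and z divides e, z divides p. Since p > 0, z ≤ p. Since p = m, z ≤ m. k < z, so k < m.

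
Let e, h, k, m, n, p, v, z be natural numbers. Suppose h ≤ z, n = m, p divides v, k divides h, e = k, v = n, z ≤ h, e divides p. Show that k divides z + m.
h ≤ z and z ≤ h, hence h = z. k divides h, so k divides z. Because v = n and n = m, v = m. e = k and e divides p, hence k divides p. p divides v, so k divides v. Because v = m, k divides m. Because k divides z, k divides z + m.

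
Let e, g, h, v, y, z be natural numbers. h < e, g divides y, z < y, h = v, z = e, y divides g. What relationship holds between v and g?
v < g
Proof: From y divides g and g divides y, y = g. h = v and h < e, therefore v < e. Since z = e and z < y, e < y. v < e, so v < y. Since y = g, v < g.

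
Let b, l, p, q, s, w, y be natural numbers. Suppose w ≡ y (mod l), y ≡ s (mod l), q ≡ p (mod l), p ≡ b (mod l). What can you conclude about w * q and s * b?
w * q ≡ s * b (mod l)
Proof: Because w ≡ y (mod l) and y ≡ s (mod l), w ≡ s (mod l). q ≡ p (mod l) and p ≡ b (mod l), thus q ≡ b (mod l). w ≡ s (mod l), so w * q ≡ s * b (mod l).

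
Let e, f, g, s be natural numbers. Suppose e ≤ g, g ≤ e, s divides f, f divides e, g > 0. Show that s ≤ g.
e ≤ g and g ≤ e, therefore e = g. Since s divides f and f divides e, s divides e. Since e = g, s divides g. g > 0, so s ≤ g.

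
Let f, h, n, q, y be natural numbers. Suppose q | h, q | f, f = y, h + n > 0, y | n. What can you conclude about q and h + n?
q ≤ h + n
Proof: From f = y and q | f, q | y. Since y | n, q | n. q | h, so q | h + n. Because h + n > 0, q ≤ h + n.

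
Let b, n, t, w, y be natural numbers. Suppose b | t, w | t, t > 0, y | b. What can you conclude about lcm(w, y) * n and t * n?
lcm(w, y) * n ≤ t * n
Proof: y | b and b | t, therefore y | t. Since w | t, lcm(w, y) | t. Since t > 0, lcm(w, y) ≤ t. Then lcm(w, y) * n ≤ t * n.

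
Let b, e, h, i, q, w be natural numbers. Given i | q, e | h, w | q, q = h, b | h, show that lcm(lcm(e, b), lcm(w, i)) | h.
Since e | h and b | h, lcm(e, b) | h. From w | q and i | q, lcm(w, i) | q. From q = h, lcm(w, i) | h. lcm(e, b) | h, so lcm(lcm(e, b), lcm(w, i)) | h.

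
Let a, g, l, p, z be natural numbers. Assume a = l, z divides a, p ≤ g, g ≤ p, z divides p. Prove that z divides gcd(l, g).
From a = l and z divides a, z divides l. p ≤ g and g ≤ p, so p = g. z divides p, so z divides g. Since z divides l, z divides gcd(l, g).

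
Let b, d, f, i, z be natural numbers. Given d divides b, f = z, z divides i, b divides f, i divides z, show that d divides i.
From z divides i and i divides z, z = i. Since f = z, f = i. b divides f, so b divides i. d divides b, so d divides i.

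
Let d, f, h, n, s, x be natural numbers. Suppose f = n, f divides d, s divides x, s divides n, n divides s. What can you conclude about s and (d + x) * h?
s divides (d + x) * h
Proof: Since n divides s and s divides n, n = s. f = n, so f = s. f divides d, so s divides d. Since s divides x, s divides d + x. Then s divides (d + x) * h.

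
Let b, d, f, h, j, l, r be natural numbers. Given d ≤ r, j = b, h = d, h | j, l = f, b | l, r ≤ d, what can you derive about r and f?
r | f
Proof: d ≤ r and r ≤ d, thus d = r. h = d, so h = r. j = b and h | j, therefore h | b. Since h = r, r | b. l = f and b | l, hence b | f. r | b, so r | f.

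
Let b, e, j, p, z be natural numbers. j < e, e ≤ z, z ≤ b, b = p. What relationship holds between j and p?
j < p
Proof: From j < e and e ≤ z, j < z. Because b = p and z ≤ b, z ≤ p. Since j < z, j < p.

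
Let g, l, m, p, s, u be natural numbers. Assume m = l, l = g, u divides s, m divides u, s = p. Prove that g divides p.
m = l and m divides u, hence l divides u. l = g, so g divides u. u divides s, so g divides s. Since s = p, g divides p.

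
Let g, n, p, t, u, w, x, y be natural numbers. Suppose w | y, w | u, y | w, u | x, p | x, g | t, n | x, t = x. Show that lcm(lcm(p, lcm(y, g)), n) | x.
From w | y and y | w, w = y. Since w | u and u | x, w | x. From w = y, y | x. t = x and g | t, therefore g | x. From y | x, lcm(y, g) | x. Since p | x, lcm(p, lcm(y, g)) | x. Because n | x, lcm(lcm(p, lcm(y, g)), n) | x.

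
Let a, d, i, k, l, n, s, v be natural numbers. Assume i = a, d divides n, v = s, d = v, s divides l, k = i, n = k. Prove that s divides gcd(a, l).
From n = k and k = i, n = i. i = a, so n = a. d divides n, so d divides a. From d = v, v divides a. v = s, so s divides a. Since s divides l, s divides gcd(a, l).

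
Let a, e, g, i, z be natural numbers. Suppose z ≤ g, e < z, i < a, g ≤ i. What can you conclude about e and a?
e < a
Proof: e < z and z ≤ g, thus e < g. g ≤ i and i < a, hence g < a. e < g, so e < a.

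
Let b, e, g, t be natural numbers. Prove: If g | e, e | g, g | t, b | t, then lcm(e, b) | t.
Because g | e and e | g, g = e. Since g | t, e | t. Since b | t, lcm(e, b) | t.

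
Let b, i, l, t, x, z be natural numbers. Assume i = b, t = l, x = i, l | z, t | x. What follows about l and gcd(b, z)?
l | gcd(b, z)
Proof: Since x = i and i = b, x = b. Because t | x, t | b. Since t = l, l | b. l | z, so l | gcd(b, z).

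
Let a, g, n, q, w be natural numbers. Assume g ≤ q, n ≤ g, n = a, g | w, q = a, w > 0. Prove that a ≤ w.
Since q = a and g ≤ q, g ≤ a. Because n = a and n ≤ g, a ≤ g. Because g ≤ a, g = a. Since g | w and w > 0, g ≤ w. Since g = a, a ≤ w.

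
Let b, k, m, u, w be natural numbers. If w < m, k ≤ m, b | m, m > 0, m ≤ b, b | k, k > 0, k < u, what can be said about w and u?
w < u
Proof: b | m and m > 0, thus b ≤ m. Since m ≤ b, b = m. b | k, so m | k. Since k > 0, m ≤ k. From k ≤ m, k = m. Since k < u, m < u. Since w < m, w < u.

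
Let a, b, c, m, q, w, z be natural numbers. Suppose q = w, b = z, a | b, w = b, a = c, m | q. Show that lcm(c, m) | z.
Since a = c and a | b, c | b. From q = w and w = b, q = b. Since m | q, m | b. c | b, so lcm(c, m) | b. b = z, so lcm(c, m) | z.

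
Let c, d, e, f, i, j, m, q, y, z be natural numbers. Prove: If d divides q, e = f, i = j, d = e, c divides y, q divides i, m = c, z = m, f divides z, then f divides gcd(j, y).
d = e and e = f, hence d = f. d divides q and q divides i, hence d divides i. Since d = f, f divides i. i = j, so f divides j. z = m and m = c, so z = c. Since f divides z, f divides c. c divides y, so f divides y. Since f divides j, f divides gcd(j, y).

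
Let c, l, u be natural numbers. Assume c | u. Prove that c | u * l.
c | u. By divisibility extends to multiples, c | u * l.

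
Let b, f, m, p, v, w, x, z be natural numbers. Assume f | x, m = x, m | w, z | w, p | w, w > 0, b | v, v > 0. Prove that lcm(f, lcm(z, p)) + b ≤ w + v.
Since m = x and m | w, x | w. f | x, so f | w. z | w and p | w, therefore lcm(z, p) | w. f | w, so lcm(f, lcm(z, p)) | w. Since w > 0, lcm(f, lcm(z, p)) ≤ w. From b | v and v > 0, b ≤ v. Because lcm(f, lcm(z, p)) ≤ w, lcm(f, lcm(z, p)) + b ≤ w + v.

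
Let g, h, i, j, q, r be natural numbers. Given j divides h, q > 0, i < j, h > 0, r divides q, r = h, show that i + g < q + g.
j divides h and h > 0, therefore j ≤ h. r = h and r divides q, so h divides q. Since q > 0, h ≤ q. j ≤ h, so j ≤ q. From i < j, i < q. Then i + g < q + g.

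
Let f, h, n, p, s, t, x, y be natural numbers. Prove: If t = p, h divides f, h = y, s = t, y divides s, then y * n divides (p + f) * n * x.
From s = t and t = p, s = p. y divides s, so y divides p. From h = y and h divides f, y divides f. y divides p, so y divides p + f. Then y * n divides (p + f) * n. Then y * n divides (p + f) * n * x.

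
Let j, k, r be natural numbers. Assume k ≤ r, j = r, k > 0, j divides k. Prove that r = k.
Since j = r and j divides k, r divides k. Since k > 0, r ≤ k. Since k ≤ r, k = r. Then r = k.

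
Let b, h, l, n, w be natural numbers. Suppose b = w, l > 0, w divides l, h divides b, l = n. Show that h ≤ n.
b = w and h divides b, so h divides w. Since w divides l, h divides l. Since l > 0, h ≤ l. Since l = n, h ≤ n.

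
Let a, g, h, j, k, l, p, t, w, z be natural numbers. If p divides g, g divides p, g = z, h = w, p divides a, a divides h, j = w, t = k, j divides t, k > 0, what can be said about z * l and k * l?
z * l ≤ k * l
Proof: p divides g and g divides p, hence p = g. g = z, so p = z. p divides a and a divides h, so p divides h. h = w, so p divides w. p = z, so z divides w. Since t = k and j divides t, j divides k. j = w, so w divides k. z divides w, so z divides k. Since k > 0, z ≤ k. By multiplying by a non-negative, z * l ≤ k * l.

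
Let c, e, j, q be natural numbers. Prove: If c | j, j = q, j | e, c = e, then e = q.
From c = e and c | j, e | j. Because j | e, e = j. Since j = q, e = q.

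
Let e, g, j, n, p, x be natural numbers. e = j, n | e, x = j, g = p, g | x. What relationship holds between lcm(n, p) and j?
lcm(n, p) | j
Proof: e = j and n | e, so n | j. g = p and g | x, therefore p | x. From x = j, p | j. Since n | j, lcm(n, p) | j.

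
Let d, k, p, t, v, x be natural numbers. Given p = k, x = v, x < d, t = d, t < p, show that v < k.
t = d and t < p, therefore d < p. Since x < d, x < p. Since x = v, v < p. Since p = k, v < k.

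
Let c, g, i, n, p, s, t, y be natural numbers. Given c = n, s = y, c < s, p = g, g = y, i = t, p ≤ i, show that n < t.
s = y and c < s, so c < y. c = n, so n < y. p = g and g = y, thus p = y. i = t and p ≤ i, hence p ≤ t. Since p = y, y ≤ t. n < y, so n < t.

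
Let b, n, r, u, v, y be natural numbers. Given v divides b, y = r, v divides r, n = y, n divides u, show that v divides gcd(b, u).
n = y and n divides u, therefore y divides u. Since y = r, r divides u. From v divides r, v divides u. v divides b, so v divides gcd(b, u).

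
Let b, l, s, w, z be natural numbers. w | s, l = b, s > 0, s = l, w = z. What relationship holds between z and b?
z ≤ b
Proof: s = l and l = b, therefore s = b. w | s and s > 0, thus w ≤ s. Since w = z, z ≤ s. Since s = b, z ≤ b.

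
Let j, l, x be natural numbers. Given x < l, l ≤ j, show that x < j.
x < l and l ≤ j. By transitivity, x < j.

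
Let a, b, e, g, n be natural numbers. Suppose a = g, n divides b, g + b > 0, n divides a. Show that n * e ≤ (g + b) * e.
From a = g and n divides a, n divides g. n divides b, so n divides g + b. Since g + b > 0, n ≤ g + b. By multiplying by a non-negative, n * e ≤ (g + b) * e.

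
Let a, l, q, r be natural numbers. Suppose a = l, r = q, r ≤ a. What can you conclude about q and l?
q ≤ l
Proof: Because r = q and r ≤ a, q ≤ a. Since a = l, q ≤ l.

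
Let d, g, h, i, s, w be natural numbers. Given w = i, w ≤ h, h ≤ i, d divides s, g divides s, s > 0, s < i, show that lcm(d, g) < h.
w = i and w ≤ h, hence i ≤ h. Since h ≤ i, i = h. d divides s and g divides s, thus lcm(d, g) divides s. s > 0, so lcm(d, g) ≤ s. Since s < i, lcm(d, g) < i. Since i = h, lcm(d, g) < h.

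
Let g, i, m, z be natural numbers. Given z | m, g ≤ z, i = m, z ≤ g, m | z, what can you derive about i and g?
i = g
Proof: Since m | z and z | m, m = z. i = m, so i = z. z ≤ g and g ≤ z, so z = g. Since i = z, i = g.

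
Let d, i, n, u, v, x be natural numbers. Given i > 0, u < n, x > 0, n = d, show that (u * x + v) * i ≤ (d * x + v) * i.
n = d and u < n, so u < d. Since x > 0, by multiplying by a positive, u * x < d * x. Then u * x + v < d * x + v. Since i > 0, by multiplying by a positive, (u * x + v) * i < (d * x + v) * i. Then (u * x + v) * i ≤ (d * x + v) * i.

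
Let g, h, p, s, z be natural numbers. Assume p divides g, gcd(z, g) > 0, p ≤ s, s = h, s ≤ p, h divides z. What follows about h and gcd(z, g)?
h ≤ gcd(z, g)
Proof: p ≤ s and s ≤ p, hence p = s. s = h, so p = h. Since p divides g, h divides g. h divides z, so h divides gcd(z, g). Since gcd(z, g) > 0, h ≤ gcd(z, g).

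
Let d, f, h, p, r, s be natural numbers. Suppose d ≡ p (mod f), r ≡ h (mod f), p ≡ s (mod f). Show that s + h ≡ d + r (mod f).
d ≡ p (mod f) and p ≡ s (mod f), so d ≡ s (mod f). r ≡ h (mod f), so d + r ≡ s + h (mod f). Then s + h ≡ d + r (mod f).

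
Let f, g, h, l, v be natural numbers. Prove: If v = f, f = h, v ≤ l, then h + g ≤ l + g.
v = f and f = h, therefore v = h. From v ≤ l, h ≤ l. Then h + g ≤ l + g.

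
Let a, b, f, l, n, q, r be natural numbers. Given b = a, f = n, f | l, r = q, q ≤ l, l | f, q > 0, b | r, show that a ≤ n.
Because l | f and f | l, l = f. Since f = n, l = n. Because r = q and b | r, b | q. Since q > 0, b ≤ q. q ≤ l, so b ≤ l. Since l = n, b ≤ n. b = a, so a ≤ n.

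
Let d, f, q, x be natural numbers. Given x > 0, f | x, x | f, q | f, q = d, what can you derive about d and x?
d ≤ x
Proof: f | x and x | f, hence f = x. Since q = d and q | f, d | f. Since f = x, d | x. Because x > 0, d ≤ x.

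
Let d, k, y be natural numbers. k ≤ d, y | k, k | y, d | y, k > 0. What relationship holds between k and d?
k = d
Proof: Since y | k and k | y, y = k. d | y, so d | k. Since k > 0, d ≤ k. Since k ≤ d, k = d.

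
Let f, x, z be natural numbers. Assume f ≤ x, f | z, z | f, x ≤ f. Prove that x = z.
Because z | f and f | z, z = f. Because f ≤ x and x ≤ f, f = x. From z = f, z = x. Then x = z.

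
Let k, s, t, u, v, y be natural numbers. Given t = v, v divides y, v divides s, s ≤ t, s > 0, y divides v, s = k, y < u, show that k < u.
v divides s and s > 0, hence v ≤ s. From t = v and s ≤ t, s ≤ v. v ≤ s, so v = s. Since s = k, v = k. Since y divides v and v divides y, y = v. Since y < u, v < u. Since v = k, k < u.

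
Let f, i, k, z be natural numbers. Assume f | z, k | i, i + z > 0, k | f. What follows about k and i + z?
k ≤ i + z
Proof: k | f and f | z, so k | z. From k | i, k | i + z. i + z > 0, so k ≤ i + z.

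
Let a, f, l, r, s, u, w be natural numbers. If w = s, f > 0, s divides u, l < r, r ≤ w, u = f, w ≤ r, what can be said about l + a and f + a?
l + a < f + a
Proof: r ≤ w and w ≤ r, hence r = w. w = s, so r = s. Since l < r, l < s. u = f and s divides u, hence s divides f. Since f > 0, s ≤ f. Since l < s, l < f. Then l + a < f + a.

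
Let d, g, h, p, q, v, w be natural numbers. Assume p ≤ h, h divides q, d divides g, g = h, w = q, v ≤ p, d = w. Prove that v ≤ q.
d = w and w = q, hence d = q. Since g = h and d divides g, d divides h. d = q, so q divides h. h divides q, so h = q. v ≤ p and p ≤ h, thus v ≤ h. Since h = q, v ≤ q.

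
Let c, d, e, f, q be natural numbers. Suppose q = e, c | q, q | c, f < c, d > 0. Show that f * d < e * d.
Because c | q and q | c, c = q. f < c, so f < q. q = e, so f < e. d > 0, so f * d < e * d.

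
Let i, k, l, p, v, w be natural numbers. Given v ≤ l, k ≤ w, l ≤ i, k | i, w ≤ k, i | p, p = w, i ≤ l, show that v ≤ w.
From l ≤ i and i ≤ l, l = i. p = w and i | p, hence i | w. Because k ≤ w and w ≤ k, k = w. k | i, so w | i. Since i | w, i = w. l = i, so l = w. v ≤ l, so v ≤ w.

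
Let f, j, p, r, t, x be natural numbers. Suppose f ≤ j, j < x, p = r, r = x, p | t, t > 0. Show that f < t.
Since f ≤ j and j < x, f < x. p = r and r = x, hence p = x. Because p | t and t > 0, p ≤ t. Since p = x, x ≤ t. From f < x, f < t.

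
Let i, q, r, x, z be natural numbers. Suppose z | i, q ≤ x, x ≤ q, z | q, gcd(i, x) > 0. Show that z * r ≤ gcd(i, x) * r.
q ≤ x and x ≤ q, therefore q = x. z | q, so z | x. Since z | i, z | gcd(i, x). Since gcd(i, x) > 0, z ≤ gcd(i, x). Then z * r ≤ gcd(i, x) * r.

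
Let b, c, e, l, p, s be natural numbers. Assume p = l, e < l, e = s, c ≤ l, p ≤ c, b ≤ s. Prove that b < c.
Since p = l and p ≤ c, l ≤ c. c ≤ l, so l = c. Because e = s and e < l, s < l. Since l = c, s < c. Because b ≤ s, b < c.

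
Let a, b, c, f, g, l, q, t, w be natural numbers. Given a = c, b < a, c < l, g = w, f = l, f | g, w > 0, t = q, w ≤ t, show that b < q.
a = c and b < a, thus b < c. f = l and f | g, so l | g. Since g = w, l | w. Since w > 0, l ≤ w. c < l, so c < w. Since b < c, b < w. From t = q and w ≤ t, w ≤ q. b < w, so b < q.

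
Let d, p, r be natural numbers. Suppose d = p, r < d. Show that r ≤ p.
d = p and r < d, hence r < p. Then r ≤ p.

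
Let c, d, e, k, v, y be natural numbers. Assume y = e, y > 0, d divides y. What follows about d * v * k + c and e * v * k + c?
d * v * k + c ≤ e * v * k + c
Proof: From d divides y and y > 0, d ≤ y. Since y = e, d ≤ e. By multiplying by a non-negative, d * v ≤ e * v. By multiplying by a non-negative, d * v * k ≤ e * v * k. Then d * v * k + c ≤ e * v * k + c.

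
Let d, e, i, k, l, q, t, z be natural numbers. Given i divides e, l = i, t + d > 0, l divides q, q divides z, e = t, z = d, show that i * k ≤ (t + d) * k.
Because e = t and i divides e, i divides t. z = d and q divides z, thus q divides d. l divides q, so l divides d. Since l = i, i divides d. Since i divides t, i divides t + d. Since t + d > 0, i ≤ t + d. By multiplying by a non-negative, i * k ≤ (t + d) * k.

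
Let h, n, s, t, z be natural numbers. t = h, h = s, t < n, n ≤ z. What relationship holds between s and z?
s < z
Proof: t = h and h = s, thus t = s. Since t < n, s < n. n ≤ z, so s < z.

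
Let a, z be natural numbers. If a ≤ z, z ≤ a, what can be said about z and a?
z = a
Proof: Since a ≤ z and z ≤ a, a = z. Then z = a.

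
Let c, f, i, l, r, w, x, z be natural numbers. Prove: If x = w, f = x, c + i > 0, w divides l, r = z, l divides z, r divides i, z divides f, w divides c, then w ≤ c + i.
f = x and x = w, hence f = w. Since z divides f, z divides w. w divides l and l divides z, thus w divides z. z divides w, so z = w. Because r = z and r divides i, z divides i. From z = w, w divides i. Since w divides c, w divides c + i. Since c + i > 0, w ≤ c + i.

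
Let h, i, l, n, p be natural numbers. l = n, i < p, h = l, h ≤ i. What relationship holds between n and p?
n < p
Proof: h = l and l = n, thus h = n. h ≤ i and i < p, hence h < p. h = n, so n < p.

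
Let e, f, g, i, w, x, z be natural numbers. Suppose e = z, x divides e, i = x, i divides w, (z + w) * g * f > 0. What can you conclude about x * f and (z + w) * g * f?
x * f ≤ (z + w) * g * f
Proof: From e = z and x divides e, x divides z. i = x and i divides w, hence x divides w. x divides z, so x divides z + w. Then x divides (z + w) * g. Then x * f divides (z + w) * g * f. (z + w) * g * f > 0, so x * f ≤ (z + w) * g * f.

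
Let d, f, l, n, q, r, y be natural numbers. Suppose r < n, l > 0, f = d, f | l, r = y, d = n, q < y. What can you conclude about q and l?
q < l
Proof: Since r = y and r < n, y < n. From f = d and d = n, f = n. Since f | l, n | l. l > 0, so n ≤ l. y < n, so y < l. Since q < y, q < l.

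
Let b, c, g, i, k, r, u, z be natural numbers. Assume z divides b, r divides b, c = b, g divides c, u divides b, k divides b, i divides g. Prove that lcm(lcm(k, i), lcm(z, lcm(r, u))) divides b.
c = b and g divides c, hence g divides b. Since i divides g, i divides b. k divides b, so lcm(k, i) divides b. r divides b and u divides b, therefore lcm(r, u) divides b. Because z divides b, lcm(z, lcm(r, u)) divides b. Since lcm(k, i) divides b, lcm(lcm(k, i), lcm(z, lcm(r, u))) divides b.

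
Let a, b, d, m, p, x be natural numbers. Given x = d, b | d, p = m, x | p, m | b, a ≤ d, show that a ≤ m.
Because p = m and x | p, x | m. Since x = d, d | m. Since m | b and b | d, m | d. Since d | m, d = m. Since a ≤ d, a ≤ m.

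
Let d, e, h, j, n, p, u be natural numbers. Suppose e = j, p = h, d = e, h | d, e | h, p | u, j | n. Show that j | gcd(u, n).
Since d = e and h | d, h | e. Since e | h, h = e. p = h, so p = e. Since p | u, e | u. e = j, so j | u. j | n, so j | gcd(u, n).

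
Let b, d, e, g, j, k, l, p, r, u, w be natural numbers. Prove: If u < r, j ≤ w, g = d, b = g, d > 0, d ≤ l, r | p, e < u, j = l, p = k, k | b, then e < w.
e < u and u < r, thus e < r. p = k and r | p, hence r | k. From b = g and g = d, b = d. Since k | b, k | d. r | k, so r | d. Since d > 0, r ≤ d. Since e < r, e < d. j = l and j ≤ w, so l ≤ w. Since d ≤ l, d ≤ w. Since e < d, e < w.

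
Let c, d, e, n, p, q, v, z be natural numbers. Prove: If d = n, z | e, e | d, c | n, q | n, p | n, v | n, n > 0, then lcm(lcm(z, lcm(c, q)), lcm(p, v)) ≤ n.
z | e and e | d, thus z | d. Since d = n, z | n. From c | n and q | n, lcm(c, q) | n. Since z | n, lcm(z, lcm(c, q)) | n. p | n and v | n, therefore lcm(p, v) | n. Since lcm(z, lcm(c, q)) | n, lcm(lcm(z, lcm(c, q)), lcm(p, v)) | n. Since n > 0, lcm(lcm(z, lcm(c, q)), lcm(p, v)) ≤ n.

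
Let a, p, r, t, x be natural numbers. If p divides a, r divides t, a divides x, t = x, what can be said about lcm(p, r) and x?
lcm(p, r) divides x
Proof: p divides a and a divides x, hence p divides x. From t = x and r divides t, r divides x. Since p divides x, lcm(p, r) divides x.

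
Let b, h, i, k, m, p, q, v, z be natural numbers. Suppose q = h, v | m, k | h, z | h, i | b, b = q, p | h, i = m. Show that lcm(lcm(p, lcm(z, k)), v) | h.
Because z | h and k | h, lcm(z, k) | h. p | h, so lcm(p, lcm(z, k)) | h. From b = q and q = h, b = h. Since i = m and i | b, m | b. Since v | m, v | b. Since b = h, v | h. From lcm(p, lcm(z, k)) | h, lcm(lcm(p, lcm(z, k)), v) | h.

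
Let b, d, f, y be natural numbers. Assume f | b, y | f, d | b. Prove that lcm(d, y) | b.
Since y | f and f | b, y | b. From d | b, lcm(d, y) | b.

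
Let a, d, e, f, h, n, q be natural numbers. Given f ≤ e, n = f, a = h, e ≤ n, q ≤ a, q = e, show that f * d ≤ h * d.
Since n = f and e ≤ n, e ≤ f. Since f ≤ e, e = f. q = e, so q = f. a = h and q ≤ a, therefore q ≤ h. Since q = f, f ≤ h. By multiplying by a non-negative, f * d ≤ h * d.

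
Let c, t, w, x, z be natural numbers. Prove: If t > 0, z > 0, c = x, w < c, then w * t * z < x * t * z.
c = x and w < c, therefore w < x. Since t > 0, w * t < x * t. Since z > 0, w * t * z < x * t * z.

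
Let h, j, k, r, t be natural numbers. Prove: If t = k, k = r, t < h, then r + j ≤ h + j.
t = k and k = r, so t = r. Because t < h, r < h. Then r + j < h + j. Then r + j ≤ h + j.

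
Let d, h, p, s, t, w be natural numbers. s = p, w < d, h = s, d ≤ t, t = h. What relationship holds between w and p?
w < p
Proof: Since h = s and s = p, h = p. t = h and d ≤ t, thus d ≤ h. w < d, so w < h. Since h = p, w < p.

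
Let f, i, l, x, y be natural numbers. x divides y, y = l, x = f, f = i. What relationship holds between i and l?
i divides l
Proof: Since x = f and x divides y, f divides y. Since f = i, i divides y. y = l, so i divides l.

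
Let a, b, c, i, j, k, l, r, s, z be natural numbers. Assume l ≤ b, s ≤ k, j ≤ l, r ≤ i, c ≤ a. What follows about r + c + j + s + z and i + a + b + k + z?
r + c + j + s + z ≤ i + a + b + k + z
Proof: j ≤ l and l ≤ b, thus j ≤ b. c ≤ a, so c + j ≤ a + b. Since r ≤ i, r + c + j ≤ i + a + b. Because s ≤ k, s + z ≤ k + z. Because r + c + j ≤ i + a + b, r + c + j + s + z ≤ i + a + b + k + z.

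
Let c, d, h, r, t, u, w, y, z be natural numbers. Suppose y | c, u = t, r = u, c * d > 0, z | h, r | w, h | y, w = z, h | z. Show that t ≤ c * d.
From z | h and h | z, z = h. w = z, so w = h. r = u and r | w, therefore u | w. w = h, so u | h. h | y and y | c, thus h | c. Since u | h, u | c. u = t, so t | c. Then t | c * d. Since c * d > 0, t ≤ c * d.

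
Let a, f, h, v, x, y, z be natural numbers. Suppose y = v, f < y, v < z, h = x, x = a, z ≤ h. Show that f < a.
y = v and f < y, thus f < v. v < z, so f < z. h = x and x = a, hence h = a. z ≤ h, so z ≤ a. f < z, so f < a.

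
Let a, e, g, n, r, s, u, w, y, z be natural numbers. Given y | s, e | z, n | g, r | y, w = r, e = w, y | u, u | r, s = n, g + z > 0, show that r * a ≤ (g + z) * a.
y | u and u | r, therefore y | r. From r | y, y = r. s = n and y | s, therefore y | n. Since y = r, r | n. n | g, so r | g. e = w and w = r, thus e = r. e | z, so r | z. Since r | g, r | g + z. g + z > 0, so r ≤ g + z. Then r * a ≤ (g + z) * a.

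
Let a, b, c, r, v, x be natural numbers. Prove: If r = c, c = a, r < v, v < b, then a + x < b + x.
r = c and c = a, so r = a. From r < v and v < b, r < b. Since r = a, a < b. Then a + x < b + x.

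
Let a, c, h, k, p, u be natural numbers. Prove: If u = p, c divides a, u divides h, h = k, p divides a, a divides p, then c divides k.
From p divides a and a divides p, p = a. Since u = p, u = a. h = k and u divides h, so u divides k. From u = a, a divides k. c divides a, so c divides k.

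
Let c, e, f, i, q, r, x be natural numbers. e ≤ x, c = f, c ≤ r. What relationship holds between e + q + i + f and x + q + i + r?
e + q + i + f ≤ x + q + i + r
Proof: From e ≤ x, e + q ≤ x + q. Then e + q + i ≤ x + q + i. c = f and c ≤ r, hence f ≤ r. Since e + q + i ≤ x + q + i, e + q + i + f ≤ x + q + i + r.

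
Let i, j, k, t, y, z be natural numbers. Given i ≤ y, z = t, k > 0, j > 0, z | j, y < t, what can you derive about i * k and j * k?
i * k < j * k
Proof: i ≤ y and y < t, hence i < t. Since z = t and z | j, t | j. Since j > 0, t ≤ j. Since i < t, i < j. Since k > 0, i * k < j * k.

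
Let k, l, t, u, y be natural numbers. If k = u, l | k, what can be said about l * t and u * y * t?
l * t | u * y * t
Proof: k = u and l | k, so l | u. Then l | u * y. Then l * t | u * y * t.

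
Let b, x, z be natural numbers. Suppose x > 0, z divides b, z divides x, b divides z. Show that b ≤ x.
z divides b and b divides z, hence z = b. z divides x and x > 0, thus z ≤ x. z = b, so b ≤ x.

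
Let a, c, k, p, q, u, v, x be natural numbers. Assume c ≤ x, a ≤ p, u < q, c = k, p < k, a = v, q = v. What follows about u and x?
u < x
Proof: q = v and u < q, thus u < v. c = k and c ≤ x, therefore k ≤ x. Since p < k, p < x. a ≤ p, so a < x. Because a = v, v < x. From u < v, u < x.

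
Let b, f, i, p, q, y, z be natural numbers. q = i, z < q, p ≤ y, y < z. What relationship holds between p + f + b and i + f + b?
p + f + b < i + f + b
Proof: q = i and z < q, thus z < i. y < z, so y < i. Since p ≤ y, p < i. Then p + f < i + f. Then p + f + b < i + f + b.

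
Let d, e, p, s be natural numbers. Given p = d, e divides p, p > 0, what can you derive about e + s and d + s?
e + s ≤ d + s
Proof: e divides p and p > 0, therefore e ≤ p. p = d, so e ≤ d. Then e + s ≤ d + s.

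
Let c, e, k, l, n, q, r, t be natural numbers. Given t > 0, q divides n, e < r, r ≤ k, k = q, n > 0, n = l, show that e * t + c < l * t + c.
k = q and r ≤ k, therefore r ≤ q. q divides n and n > 0, hence q ≤ n. n = l, so q ≤ l. Since r ≤ q, r ≤ l. Since e < r, e < l. From t > 0, by multiplying by a positive, e * t < l * t. Then e * t + c < l * t + c.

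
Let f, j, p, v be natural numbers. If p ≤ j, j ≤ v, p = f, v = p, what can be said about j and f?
j = f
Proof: v = p and j ≤ v, therefore j ≤ p. Since p ≤ j, j = p. From p = f, j = f.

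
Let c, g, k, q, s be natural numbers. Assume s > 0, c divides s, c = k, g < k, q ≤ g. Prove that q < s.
Since q ≤ g and g < k, q < k. c = k and c divides s, so k divides s. Since s > 0, k ≤ s. From q < k, q < s.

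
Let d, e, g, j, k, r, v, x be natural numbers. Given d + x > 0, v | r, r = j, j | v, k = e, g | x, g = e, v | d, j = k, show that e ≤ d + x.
r = j and v | r, therefore v | j. From j | v, v = j. j = k and k = e, therefore j = e. v = j, so v = e. Since v | d, e | d. Since g = e and g | x, e | x. Since e | d, e | d + x. d + x > 0, so e ≤ d + x.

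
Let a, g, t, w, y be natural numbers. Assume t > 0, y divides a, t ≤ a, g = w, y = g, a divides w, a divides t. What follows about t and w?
t = w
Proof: a divides t and t > 0, therefore a ≤ t. t ≤ a, so t = a. y = g and y divides a, thus g divides a. g = w, so w divides a. a divides w, so a = w. t = a, so t = w.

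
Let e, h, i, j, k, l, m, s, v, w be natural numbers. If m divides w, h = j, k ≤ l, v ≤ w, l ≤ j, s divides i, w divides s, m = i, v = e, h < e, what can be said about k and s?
k < s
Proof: From m = i and m divides w, i divides w. s divides i, so s divides w. w divides s, so w = s. Because k ≤ l and l ≤ j, k ≤ j. h = j and h < e, therefore j < e. Because v = e and v ≤ w, e ≤ w. j < e, so j < w. Because k ≤ j, k < w. Since w = s, k < s.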